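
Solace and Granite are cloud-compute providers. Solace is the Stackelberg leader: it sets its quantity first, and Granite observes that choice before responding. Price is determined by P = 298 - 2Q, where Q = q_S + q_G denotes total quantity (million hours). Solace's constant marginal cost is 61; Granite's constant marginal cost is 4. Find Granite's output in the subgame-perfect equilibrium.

The follower Granite best-responds to any q_S: π_G = (298 - 2Q)q_G - 4q_G.
Setting the follower's marginal profit to zero, 294 - 2q_S - 4q_G = 0, i.e. q_G = (294 - 2q_S)/4.
Solace substitutes q_G(q_S) into its own profit: π_S = q_S(298 - 2q_S - (294 - 2q_S)/2) - 61q_S = (151 - q_S)q_S - 61q_S.
The leader's first-order condition 90 - 2q_S = 0 yields q_S = 45.
Then q_G = (294 - 2·45)/4 = 51.

51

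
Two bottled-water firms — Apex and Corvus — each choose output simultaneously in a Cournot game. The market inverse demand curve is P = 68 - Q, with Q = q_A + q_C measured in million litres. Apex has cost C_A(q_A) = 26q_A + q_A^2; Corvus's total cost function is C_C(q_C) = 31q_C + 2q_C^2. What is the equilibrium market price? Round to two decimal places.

54.04

Apex's profit: π_A = (68 - Q)q_A - (26q_A + q_A²). Setting ∂π_A/∂q_A = 0: 42 - 4q_A - (q_C) = 0.
Corvus's first-order condition: 37 - 6q_C - (q_A) = 0.
So q_A = (42 - q_C)/4 and q_C = (37 - q_A)/6.
Solving the pair: q_A = 215/23, q_C = 106/23.
Total output Q = 321/23, so price P = 68 - 321/23 = 1243/23.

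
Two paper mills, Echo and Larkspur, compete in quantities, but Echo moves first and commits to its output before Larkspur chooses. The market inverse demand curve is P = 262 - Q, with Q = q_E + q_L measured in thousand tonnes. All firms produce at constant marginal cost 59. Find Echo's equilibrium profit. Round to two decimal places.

Solve by backward induction. Given q_E, the follower Larkspur maximises π_L = (262 - q_E - q_L)q_L - 59q_L.
Setting the follower's marginal profit to zero, 203 - q_E - 2q_L = 0, i.e. q_L = (203 - q_E)/2.
The leader anticipates this reaction. Substituting into P = 262 - Q gives P = 321/2 - (1/2)q_E, so π_E = (321/2 - (1/2)q_E)q_E - 59q_E.
Leader FOC: 203/2 - q_E = 0, so q_E = 203/2.
Then q_L = (203 - 203/2)/2 = 203/4.
Price P = 262 - 609/4 = 439/4.
Echo's profit: (439/4 - 59)·(203/2) = 5151.1250.

5151.13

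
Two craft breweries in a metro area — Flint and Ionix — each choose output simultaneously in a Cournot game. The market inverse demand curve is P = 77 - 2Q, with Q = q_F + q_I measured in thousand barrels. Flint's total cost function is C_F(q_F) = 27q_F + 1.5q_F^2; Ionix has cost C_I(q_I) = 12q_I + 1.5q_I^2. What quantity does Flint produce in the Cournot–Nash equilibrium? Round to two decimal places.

4.89

Flint's profit: π_F = (77 - 2Q)q_F - (27q_F + (3/2)q_F²). Setting ∂π_F/∂q_F = 0: 50 - 7q_F - 2(q_I) = 0.
Ionix's profit: π_I = (77 - 2Q)q_I - (12q_I + (3/2)q_I²). Setting ∂π_I/∂q_I = 0: 65 - 7q_I - 2(q_F) = 0.
Best responses: q_F = (50 - 2q_I)/7, q_I = (65 - 2q_F)/7.
Solving the pair: q_F = 44/9, q_I = 71/9.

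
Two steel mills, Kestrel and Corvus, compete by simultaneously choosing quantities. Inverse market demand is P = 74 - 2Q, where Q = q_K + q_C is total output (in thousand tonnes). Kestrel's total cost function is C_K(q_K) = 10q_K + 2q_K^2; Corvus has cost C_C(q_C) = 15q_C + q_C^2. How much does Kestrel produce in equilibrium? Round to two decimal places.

6.05

Kestrel's profit: π_K = (74 - 2Q)q_K - (10q_K + 2q_K²). Setting ∂π_K/∂q_K = 0: 64 - 8q_K - 2(q_C) = 0.
Corvus's profit: π_C = (74 - 2Q)q_C - (15q_C + q_C²). Setting ∂π_C/∂q_C = 0: 59 - 6q_C - 2(q_K) = 0.
Best responses: q_K = (64 - 2q_C)/8, q_C = (59 - 2q_K)/6.
Substituting one into the other gives q_K = 133/22 and q_C = 86/11.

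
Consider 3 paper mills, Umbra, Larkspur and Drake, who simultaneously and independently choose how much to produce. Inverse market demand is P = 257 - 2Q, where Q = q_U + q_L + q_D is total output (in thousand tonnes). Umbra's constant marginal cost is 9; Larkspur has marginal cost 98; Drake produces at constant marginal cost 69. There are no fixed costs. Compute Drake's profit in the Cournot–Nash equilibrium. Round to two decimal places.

770.28

Umbra's profit: π_U = (257 - 2Q)q_U - (9q_U). Setting ∂π_U/∂q_U = 0: 248 - 4q_U - 2(q_L + q_D) = 0.
Larkspur's first-order condition: 159 - 4q_L - 2(q_U + q_D) = 0.
Drake's profit: π_D = (257 - 2Q)q_D - (69q_D). Setting ∂π_D/∂q_D = 0: 188 - 4q_D - 2(q_U + q_L) = 0.
Adding the 3 conditions: 595 − 4Q − 4Q = 0, i.e. Q = 595/8.
Back-substituting: q_U = (248 − 595/4)/2 = 397/8, q_L = (159 − 595/4)/2 = 41/8, q_D = (188 − 595/4)/2 = 157/8.
Price P = 257 - 2·(595/8) = 433/4.
Drake's profit: (433/4 - 69)·(157/8) = 770.2813.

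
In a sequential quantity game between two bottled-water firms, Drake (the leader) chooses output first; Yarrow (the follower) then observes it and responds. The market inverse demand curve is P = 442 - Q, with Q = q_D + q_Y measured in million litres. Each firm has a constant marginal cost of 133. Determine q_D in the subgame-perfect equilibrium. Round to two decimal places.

Solve by backward induction. Given q_D, the follower Yarrow maximises π_Y = (442 - q_D - q_Y)q_Y - 133q_Y.
Follower FOC: 309 - q_D - 2q_Y = 0, so q_Y(q_D) = (309 - q_D)/2.
The leader anticipates this reaction. Substituting into P = 442 - Q gives P = 575/2 - (1/2)q_D, so π_D = (575/2 - (1/2)q_D)q_D - 133q_D.
Maximising: ∂π_D/∂q_D = 309/2 - q_D = 0, giving q_D = 309/2.
Then q_Y = (309 - 309/2)/2 = 309/4.

154.50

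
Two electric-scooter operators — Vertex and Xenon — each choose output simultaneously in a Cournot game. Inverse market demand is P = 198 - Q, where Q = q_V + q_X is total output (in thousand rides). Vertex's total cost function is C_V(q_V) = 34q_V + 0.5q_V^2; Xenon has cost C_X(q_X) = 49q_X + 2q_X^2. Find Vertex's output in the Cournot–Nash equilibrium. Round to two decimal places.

Vertex's profit: π_V = (198 - Q)q_V - (34q_V + (1/2)q_V²). Setting ∂π_V/∂q_V = 0: 164 - 3q_V - (q_X) = 0.
Xenon's profit: π_X = (198 - Q)q_X - (49q_X + 2q_X²). Setting ∂π_X/∂q_X = 0: 149 - 6q_X - (q_V) = 0.
So q_V = (164 - q_X)/3 and q_X = (149 - q_V)/6.
Solving the pair: q_V = 835/17, q_X = 283/17.

49.12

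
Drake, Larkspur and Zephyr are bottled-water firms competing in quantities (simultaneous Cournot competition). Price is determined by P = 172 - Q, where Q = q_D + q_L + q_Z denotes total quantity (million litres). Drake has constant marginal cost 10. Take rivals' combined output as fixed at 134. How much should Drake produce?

14

With rivals' combined output fixed at 134, Drake's profit is π_D = (172 - 134 - q_D)q_D - (10q_D) = (38 - q_D)q_D - (10q_D).
∂π_D/∂q_D = 28 - 2q_D = 0, so q_D = 14.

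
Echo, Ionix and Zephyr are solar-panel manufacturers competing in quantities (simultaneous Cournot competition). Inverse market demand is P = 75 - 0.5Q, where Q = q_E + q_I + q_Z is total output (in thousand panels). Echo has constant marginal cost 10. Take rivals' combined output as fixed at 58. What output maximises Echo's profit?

36

With rivals' combined output fixed at 58, Echo's profit is π_E = (75 - (1/2)·58 - (1/2)q_E)q_E - (10q_E) = (46 - (1/2)q_E)q_E - (10q_E).
∂π_E/∂q_E = 36 - q_E = 0, so q_E = 36.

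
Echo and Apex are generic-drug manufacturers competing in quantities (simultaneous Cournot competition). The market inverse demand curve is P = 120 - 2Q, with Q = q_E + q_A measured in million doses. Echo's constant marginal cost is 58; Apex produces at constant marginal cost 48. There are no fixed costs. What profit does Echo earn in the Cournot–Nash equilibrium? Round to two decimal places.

Echo's profit: π_E = (120 - 2Q)q_E - (58q_E). Setting ∂π_E/∂q_E = 0: 62 - 4q_E - 2(q_A) = 0.
Apex's profit: π_A = (120 - 2Q)q_A - (48q_A). Setting ∂π_A/∂q_A = 0: 72 - 4q_A - 2(q_E) = 0.
So q_E = (62 - 2q_A)/4 and q_A = (72 - 2q_E)/4.
Solving the pair: q_E = 26/3, q_A = 41/3.
Price P = 120 - 2·(67/3) = 226/3.
Echo's profit: (226/3 - 58)·(26/3) = 1352/9.

150.22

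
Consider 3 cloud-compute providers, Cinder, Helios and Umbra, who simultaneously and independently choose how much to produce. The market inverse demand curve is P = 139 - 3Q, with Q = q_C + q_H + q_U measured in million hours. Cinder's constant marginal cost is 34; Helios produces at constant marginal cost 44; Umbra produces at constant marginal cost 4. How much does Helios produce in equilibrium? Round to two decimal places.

Cinder's profit: π_C = (139 - 3Q)q_C - (34q_C). Setting ∂π_C/∂q_C = 0: 105 - 6q_C - 3(q_H + q_U) = 0.
Helios's profit: π_H = (139 - 3Q)q_H - (44q_H). Setting ∂π_H/∂q_H = 0: 95 - 6q_H - 3(q_C + q_U) = 0.
Umbra's first-order condition: 135 - 6q_U - 3(q_C + q_H) = 0.
Summing all 3 equations gives 335 − 12Q = 0, hence Q = 335/12.
Back-substituting: q_C = (105 − 335/4)/3 = 85/12, q_H = (95 − 335/4)/3 = 15/4, q_U = (135 − 335/4)/3 = 205/12.

3.75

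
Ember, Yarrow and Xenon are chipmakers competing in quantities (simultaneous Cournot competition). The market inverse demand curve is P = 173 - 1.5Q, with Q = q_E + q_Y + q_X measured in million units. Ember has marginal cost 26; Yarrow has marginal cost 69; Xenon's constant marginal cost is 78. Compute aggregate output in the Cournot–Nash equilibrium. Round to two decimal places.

57.67

Ember's profit: π_E = (173 - 1.5Q)q_E - (26q_E). Setting ∂π_E/∂q_E = 0: 147 - 3q_E - (3/2)(q_Y + q_X) = 0.
Yarrow's first-order condition: 104 - 3q_Y - (3/2)(q_E + q_X) = 0.
Xenon's profit: π_X = (173 - 1.5Q)q_X - (78q_X). Setting ∂π_X/∂q_X = 0: 95 - 3q_X - (3/2)(q_E + q_Y) = 0.
Summing all 3 equations gives 346 − 6Q = 0, hence Q = 173/3.
Back-substituting: q_E = (147 − 173/2)/(3/2) = 121/3, q_Y = (104 − 173/2)/(3/2) = 35/3, q_X = (95 − 173/2)/(3/2) = 17/3.
Total output Q = 121/3 + 35/3 + 17/3 = 173/3.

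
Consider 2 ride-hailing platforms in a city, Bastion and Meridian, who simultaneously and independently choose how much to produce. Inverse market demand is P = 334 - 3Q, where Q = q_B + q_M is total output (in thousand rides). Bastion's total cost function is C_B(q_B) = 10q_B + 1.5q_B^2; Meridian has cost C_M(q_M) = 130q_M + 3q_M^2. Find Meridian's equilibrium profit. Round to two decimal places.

456.99

Bastion's profit: π_B = (334 - 3Q)q_B - (10q_B + (3/2)q_B²). Setting ∂π_B/∂q_B = 0: 324 - 9q_B - 3(q_M) = 0.
Meridian's first-order condition: 204 - 12q_M - 3(q_B) = 0.
Best responses: q_B = (324 - 3q_M)/9, q_M = (204 - 3q_B)/12.
Substituting one into the other gives q_B = 364/11 and q_M = 96/11.
Price P = 334 - 3·(460/11) = 208.5455.
Meridian's profit: 208.5455·(96/11) - 130·(96/11) - 3(96/11)² = 456.9917.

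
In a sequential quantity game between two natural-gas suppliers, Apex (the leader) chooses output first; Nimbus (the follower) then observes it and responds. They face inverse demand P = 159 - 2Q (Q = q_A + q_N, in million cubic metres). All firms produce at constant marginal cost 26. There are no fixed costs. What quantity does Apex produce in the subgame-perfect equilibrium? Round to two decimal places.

33.25

The follower Nimbus best-responds to any q_A: π_N = (159 - 2Q)q_N - 26q_N.
Follower FOC: 133 - 2q_A - 4q_N = 0, so q_N(q_A) = (133 - 2q_A)/4.
The leader anticipates this reaction. Substituting into P = 159 - 2Q gives P = 185/2 - q_A, so π_A = (185/2 - q_A)q_A - 26q_A.
The leader's first-order condition 133/2 - 2q_A = 0 yields q_A = 133/4.
Then q_N = (133 - 2·(133/4))/4 = 133/8.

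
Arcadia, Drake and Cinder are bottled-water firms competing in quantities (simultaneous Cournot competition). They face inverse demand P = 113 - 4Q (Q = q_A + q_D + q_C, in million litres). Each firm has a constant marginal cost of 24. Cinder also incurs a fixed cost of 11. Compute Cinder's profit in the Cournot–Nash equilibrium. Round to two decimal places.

112.77

A representative firm's profit is π_i = q_i(113 - 4Q) - 24q_i.
Setting ∂π_i/∂q_i = 0 with rivals' quantities fixed: 89 - 8q_i - 4·Σ_{j≠i} q_j = 0.
With identical firms every q_j equals q_i, so Σ_{j≠i} q_j = 2q_i and 89 = 16q_i, giving q_i = 89/16.
Price P = 113 - 4·(267/16) = 185/4.
Cinder's profit: (185/4 - 24)·(89/16) - 11 = 112.7656.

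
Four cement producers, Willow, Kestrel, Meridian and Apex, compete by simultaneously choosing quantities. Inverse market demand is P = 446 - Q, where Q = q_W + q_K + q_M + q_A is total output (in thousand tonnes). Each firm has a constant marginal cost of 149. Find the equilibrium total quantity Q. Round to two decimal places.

237.60

A representative firm's profit is π_i = q_i(446 - Q) - 149q_i.
Setting ∂π_i/∂q_i = 0 with rivals' quantities fixed: 297 - 2q_i - Σ_{j≠i} q_j = 0.
By symmetry each firm produces the same amount; substituting Σ_{j≠i} q_j = 3q_i yields q_i = 297/5.
Total output Q = 297/5 + 297/5 + 297/5 + 297/5 = 1188/5.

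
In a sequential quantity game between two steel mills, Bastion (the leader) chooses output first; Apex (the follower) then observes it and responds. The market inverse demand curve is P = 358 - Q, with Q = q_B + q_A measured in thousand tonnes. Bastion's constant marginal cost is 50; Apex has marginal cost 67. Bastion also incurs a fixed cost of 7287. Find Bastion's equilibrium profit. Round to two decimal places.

5916.13

Solve by backward induction. Given q_B, the follower Apex maximises π_A = (358 - q_B - q_A)q_A - 67q_A.
Follower FOC: 291 - q_B - 2q_A = 0, so q_A(q_B) = (291 - q_B)/2.
Bastion substitutes q_A(q_B) into its own profit: π_B = q_B(358 - q_B - (291 - q_B)/2) - 50q_B = (425/2 - (1/2)q_B)q_B - 50q_B.
The leader's first-order condition 325/2 - q_B = 0 yields q_B = 325/2.
Then q_A = (291 - 325/2)/2 = 257/4.
Price P = 358 - 907/4 = 525/4.
Bastion's profit: (525/4 - 50)·(325/2) - 7287 = 5916.1250.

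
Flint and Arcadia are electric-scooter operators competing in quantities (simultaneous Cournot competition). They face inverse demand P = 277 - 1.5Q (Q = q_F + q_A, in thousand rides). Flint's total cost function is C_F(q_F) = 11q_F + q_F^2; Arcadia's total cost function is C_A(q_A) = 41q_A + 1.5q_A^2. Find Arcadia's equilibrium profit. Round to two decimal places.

2376.28

Flint's profit: π_F = (277 - 1.5Q)q_F - (11q_F + q_F²). Setting ∂π_F/∂q_F = 0: 266 - 5q_F - (3/2)(q_A) = 0.
Arcadia's first-order condition: 236 - 6q_A - (3/2)(q_F) = 0.
Best responses: q_F = (266 - (3/2)q_A)/5, q_A = (236 - (3/2)q_F)/6.
Substituting one into the other gives q_F = 1656/37 and q_A = 28.1441.
Price P = 277 - (3/2)·72.9009 = 167.6486.
Arcadia's profit: 167.6486·28.1441 - 41·28.1441 - (3/2)·28.1441² = 2376.2785.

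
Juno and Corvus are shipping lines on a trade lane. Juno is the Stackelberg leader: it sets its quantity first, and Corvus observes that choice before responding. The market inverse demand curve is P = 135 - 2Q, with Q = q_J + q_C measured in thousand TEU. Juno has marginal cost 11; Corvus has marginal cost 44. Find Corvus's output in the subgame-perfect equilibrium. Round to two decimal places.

3.13

Solve by backward induction. Given q_J, the follower Corvus maximises π_C = (135 - 2q_J - 2q_C)q_C - 44q_C.
Setting the follower's marginal profit to zero, 91 - 2q_J - 4q_C = 0, i.e. q_C = (91 - 2q_J)/4.
Juno substitutes q_C(q_J) into its own profit: π_J = q_J(135 - 2q_J - (91 - 2q_J)/2) - 11q_J = (179/2 - q_J)q_J - 11q_J.
Leader FOC: 157/2 - 2q_J = 0, so q_J = 157/4.
Then q_C = (91 - 2·(157/4))/4 = 25/8.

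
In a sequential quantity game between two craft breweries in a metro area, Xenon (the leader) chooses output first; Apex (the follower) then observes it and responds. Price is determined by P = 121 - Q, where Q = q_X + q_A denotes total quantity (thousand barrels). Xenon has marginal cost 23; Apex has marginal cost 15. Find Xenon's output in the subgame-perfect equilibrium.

The follower Apex best-responds to any q_X: π_A = (121 - Q)q_A - 15q_A.
∂π_A/∂q_A = 106 - q_X - 2q_A = 0 gives the reaction function q_A = (106 - q_X)/2.
Xenon substitutes q_A(q_X) into its own profit: π_X = q_X(121 - q_X - (106 - q_X)/2) - 23q_X = (68 - (1/2)q_X)q_X - 23q_X.
Leader FOC: 45 - q_X = 0, so q_X = 45.
Then q_A = (106 - 45)/2 = 61/2.

45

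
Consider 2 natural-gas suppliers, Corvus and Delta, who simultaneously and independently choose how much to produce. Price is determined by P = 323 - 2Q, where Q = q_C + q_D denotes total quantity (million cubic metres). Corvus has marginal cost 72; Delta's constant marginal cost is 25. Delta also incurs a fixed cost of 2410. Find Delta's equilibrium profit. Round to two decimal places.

4202.50

Corvus's profit: π_C = (323 - 2Q)q_C - (72q_C). Setting ∂π_C/∂q_C = 0: 251 - 4q_C - 2(q_D) = 0.
Delta's profit: π_D = (323 - 2Q)q_D - (25q_D). Setting ∂π_D/∂q_D = 0: 298 - 4q_D - 2(q_C) = 0.
So q_C = (251 - 2q_D)/4 and q_D = (298 - 2q_C)/4.
Substituting one into the other gives q_C = 34 and q_D = 115/2.
Price P = 323 - 2·(183/2) = 140.
Delta's profit: (140 - 25)·(115/2) - 2410 = 4202.5000.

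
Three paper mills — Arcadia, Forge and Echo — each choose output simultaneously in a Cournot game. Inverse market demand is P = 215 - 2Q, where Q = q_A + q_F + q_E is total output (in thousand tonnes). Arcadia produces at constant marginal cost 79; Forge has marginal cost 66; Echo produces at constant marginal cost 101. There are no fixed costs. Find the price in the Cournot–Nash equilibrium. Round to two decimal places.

115.25

Arcadia's profit: π_A = (215 - 2Q)q_A - (79q_A). Setting ∂π_A/∂q_A = 0: 136 - 4q_A - 2(q_F + q_E) = 0.
Forge's profit: π_F = (215 - 2Q)q_F - (66q_F). Setting ∂π_F/∂q_F = 0: 149 - 4q_F - 2(q_A + q_E) = 0.
Echo's profit: π_E = (215 - 2Q)q_E - (101q_E). Setting ∂π_E/∂q_E = 0: 114 - 4q_E - 2(q_A + q_F) = 0.
Adding the 3 first-order conditions: 399 − 8Q = 0, so Q = 399/8.
Back-substituting: q_A = (136 − 399/4)/2 = 145/8, q_F = (149 − 399/4)/2 = 197/8, q_E = (114 − 399/4)/2 = 57/8.
Total output Q = 399/8, so price P = 215 - 2·(399/8) = 461/4.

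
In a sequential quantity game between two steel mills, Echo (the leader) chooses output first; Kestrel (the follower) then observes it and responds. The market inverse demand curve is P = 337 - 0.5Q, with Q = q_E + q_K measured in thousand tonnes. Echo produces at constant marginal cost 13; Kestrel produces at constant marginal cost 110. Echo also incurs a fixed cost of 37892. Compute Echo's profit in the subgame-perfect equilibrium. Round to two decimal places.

6418.25

Solve by backward induction. Given q_E, the follower Kestrel maximises π_K = (337 - (1/2)q_E - (1/2)q_K)q_K - 110q_K.
Setting the follower's marginal profit to zero, 227 - (1/2)q_E - q_K = 0, i.e. q_K = (227 - (1/2)q_E).
The leader anticipates this reaction. Substituting into P = 337 - 0.5Q gives P = 447/2 - (1/4)q_E, so π_E = (447/2 - (1/4)q_E)q_E - 13q_E.
The leader's first-order condition 421/2 - (1/2)q_E = 0 yields q_E = 421.
Then q_K = (227 - (1/2)·421) = 33/2.
Price P = 337 - (1/2)·(875/2) = 473/4.
Echo's profit: (473/4 - 13)·421 - 37892 = 6418.2500.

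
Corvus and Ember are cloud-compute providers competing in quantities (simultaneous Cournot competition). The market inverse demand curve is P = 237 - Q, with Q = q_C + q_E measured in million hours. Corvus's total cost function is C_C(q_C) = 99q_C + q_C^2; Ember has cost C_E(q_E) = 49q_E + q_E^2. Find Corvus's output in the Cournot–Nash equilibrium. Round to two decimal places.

24.27

Corvus's profit: π_C = (237 - Q)q_C - (99q_C + q_C²). Setting ∂π_C/∂q_C = 0: 138 - 4q_C - (q_E) = 0.
Ember's profit: π_E = (237 - Q)q_E - (49q_E + q_E²). Setting ∂π_E/∂q_E = 0: 188 - 4q_E - (q_C) = 0.
So q_C = (138 - q_E)/4 and q_E = (188 - q_C)/4.
Solving the pair: q_C = 364/15, q_E = 614/15.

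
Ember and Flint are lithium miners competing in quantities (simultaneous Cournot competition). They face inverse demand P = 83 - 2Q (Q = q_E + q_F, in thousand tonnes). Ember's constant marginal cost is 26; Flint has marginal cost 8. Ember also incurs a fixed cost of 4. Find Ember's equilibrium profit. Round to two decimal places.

80.50

Ember's profit: π_E = (83 - 2Q)q_E - (26q_E). Setting ∂π_E/∂q_E = 0: 57 - 4q_E - 2(q_F) = 0.
Flint's profit: π_F = (83 - 2Q)q_F - (8q_F). Setting ∂π_F/∂q_F = 0: 75 - 4q_F - 2(q_E) = 0.
Rearranging gives the reaction functions q_E = (57 - 2q_F)/4 and q_F = (75 - 2q_E)/4.
Substituting one into the other gives q_E = 13/2 and q_F = 31/2.
Price P = 83 - 2·22 = 39.
Ember's profit: (39 - 26)·(13/2) - 4 = 161/2.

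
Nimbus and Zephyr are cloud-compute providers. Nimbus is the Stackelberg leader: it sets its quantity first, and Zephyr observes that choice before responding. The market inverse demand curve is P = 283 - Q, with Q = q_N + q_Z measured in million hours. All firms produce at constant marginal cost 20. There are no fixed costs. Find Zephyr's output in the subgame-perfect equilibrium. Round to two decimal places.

65.75

Solve by backward induction. Given q_N, the follower Zephyr maximises π_Z = (283 - q_N - q_Z)q_Z - 20q_Z.
Follower FOC: 263 - q_N - 2q_Z = 0, so q_Z(q_N) = (263 - q_N)/2.
Nimbus substitutes q_Z(q_N) into its own profit: π_N = q_N(283 - q_N - (263 - q_N)/2) - 20q_N = (303/2 - (1/2)q_N)q_N - 20q_N.
Leader FOC: 263/2 - q_N = 0, so q_N = 263/2.
Then q_Z = (263 - 263/2)/2 = 263/4.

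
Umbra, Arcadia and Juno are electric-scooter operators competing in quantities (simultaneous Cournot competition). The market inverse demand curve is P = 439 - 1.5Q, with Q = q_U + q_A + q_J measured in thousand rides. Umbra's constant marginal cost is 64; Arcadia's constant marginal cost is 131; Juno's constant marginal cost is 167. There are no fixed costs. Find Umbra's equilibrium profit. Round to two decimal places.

12376.04

Umbra's profit: π_U = (439 - 1.5Q)q_U - (64q_U). Setting ∂π_U/∂q_U = 0: 375 - 3q_U - (3/2)(q_A + q_J) = 0.
Arcadia's first-order condition: 308 - 3q_A - (3/2)(q_U + q_J) = 0.
Juno's profit: π_J = (439 - 1.5Q)q_J - (167q_J). Setting ∂π_J/∂q_J = 0: 272 - 3q_J - (3/2)(q_U + q_A) = 0.
Adding the 3 first-order conditions: 955 − 6Q = 0, so Q = 955/6.
Back-substituting: q_U = (375 − 955/4)/(3/2) = 545/6, q_A = (308 − 955/4)/(3/2) = 277/6, q_J = (272 − 955/4)/(3/2) = 133/6.
Price P = 439 - (3/2)·(955/6) = 801/4.
Umbra's profit: (801/4 - 64)·(545/6) = 12376.0417.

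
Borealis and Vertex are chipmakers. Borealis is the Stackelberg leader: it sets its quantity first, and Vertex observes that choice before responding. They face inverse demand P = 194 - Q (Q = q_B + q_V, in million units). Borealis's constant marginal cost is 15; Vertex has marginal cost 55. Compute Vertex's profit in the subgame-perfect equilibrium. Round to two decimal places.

The follower Vertex best-responds to any q_B: π_V = (194 - Q)q_V - 55q_V.
Setting the follower's marginal profit to zero, 139 - q_B - 2q_V = 0, i.e. q_V = (139 - q_B)/2.
The leader anticipates this reaction. Substituting into P = 194 - Q gives P = 249/2 - (1/2)q_B, so π_B = (249/2 - (1/2)q_B)q_B - 15q_B.
Leader FOC: 219/2 - q_B = 0, so q_B = 219/2.
Then q_V = (139 - 219/2)/2 = 59/4.
Price P = 194 - 497/4 = 279/4.
Vertex's profit: (279/4 - 55)·(59/4) = 217.5625.

217.56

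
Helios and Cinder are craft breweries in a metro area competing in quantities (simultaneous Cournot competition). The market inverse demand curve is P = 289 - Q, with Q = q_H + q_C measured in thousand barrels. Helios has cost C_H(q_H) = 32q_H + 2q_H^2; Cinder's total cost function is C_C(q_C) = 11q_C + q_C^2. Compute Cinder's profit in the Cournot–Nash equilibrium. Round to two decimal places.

Helios's profit: π_H = (289 - Q)q_H - (32q_H + 2q_H²). Setting ∂π_H/∂q_H = 0: 257 - 6q_H - (q_C) = 0.
Cinder's profit: π_C = (289 - Q)q_C - (11q_C + q_C²). Setting ∂π_C/∂q_C = 0: 278 - 4q_C - (q_H) = 0.
So q_H = (257 - q_C)/6 and q_C = (278 - q_H)/4.
Substituting one into the other gives q_H = 750/23 and q_C = 1411/23.
Price P = 289 - 93.9565 = 195.0435.
Cinder's profit: 195.0435·(1411/23) - 11·(1411/23) - (1411/23)² = 7527.1115.

7527.11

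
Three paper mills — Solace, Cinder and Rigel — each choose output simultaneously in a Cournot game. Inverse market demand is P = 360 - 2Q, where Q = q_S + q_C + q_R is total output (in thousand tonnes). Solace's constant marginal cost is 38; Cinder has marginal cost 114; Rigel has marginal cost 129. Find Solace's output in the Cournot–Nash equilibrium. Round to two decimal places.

61.13

Solace's profit: π_S = (360 - 2Q)q_S - (38q_S). Setting ∂π_S/∂q_S = 0: 322 - 4q_S - 2(q_C + q_R) = 0.
Cinder's profit: π_C = (360 - 2Q)q_C - (114q_C). Setting ∂π_C/∂q_C = 0: 246 - 4q_C - 2(q_S + q_R) = 0.
Rigel's profit: π_R = (360 - 2Q)q_R - (129q_R). Setting ∂π_R/∂q_R = 0: 231 - 4q_R - 2(q_S + q_C) = 0.
Summing all 3 equations gives 799 − 8Q = 0, hence Q = 799/8.
Back-substituting: q_S = (322 − 799/4)/2 = 489/8, q_C = (246 − 799/4)/2 = 185/8, q_R = (231 − 799/4)/2 = 125/8.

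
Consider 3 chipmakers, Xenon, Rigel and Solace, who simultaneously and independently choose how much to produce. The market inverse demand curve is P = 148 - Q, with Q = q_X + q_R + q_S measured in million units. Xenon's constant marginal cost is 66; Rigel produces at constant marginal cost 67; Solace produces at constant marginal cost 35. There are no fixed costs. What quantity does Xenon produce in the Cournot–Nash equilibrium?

13

Xenon's profit: π_X = (148 - Q)q_X - (66q_X). Setting ∂π_X/∂q_X = 0: 82 - 2q_X - (q_R + q_S) = 0.
Rigel's first-order condition: 81 - 2q_R - (q_X + q_S) = 0.
Solace's profit: π_S = (148 - Q)q_S - (35q_S). Setting ∂π_S/∂q_S = 0: 113 - 2q_S - (q_X + q_R) = 0.
Adding the 3 first-order conditions: 276 − 4Q = 0, so Q = 69.
Back-substituting: q_X = (82 − 69) = 13, q_R = (81 − 69) = 12, q_S = (113 − 69) = 44.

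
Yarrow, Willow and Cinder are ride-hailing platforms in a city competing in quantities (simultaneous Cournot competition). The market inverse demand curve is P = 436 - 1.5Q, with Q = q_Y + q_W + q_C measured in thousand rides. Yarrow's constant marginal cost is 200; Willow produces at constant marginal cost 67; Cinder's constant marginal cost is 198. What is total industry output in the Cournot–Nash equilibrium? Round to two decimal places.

140.50

Yarrow's profit: π_Y = (436 - 1.5Q)q_Y - (200q_Y). Setting ∂π_Y/∂q_Y = 0: 236 - 3q_Y - (3/2)(q_W + q_C) = 0.
Willow's profit: π_W = (436 - 1.5Q)q_W - (67q_W). Setting ∂π_W/∂q_W = 0: 369 - 3q_W - (3/2)(q_Y + q_C) = 0.
Cinder's first-order condition: 238 - 3q_C - (3/2)(q_Y + q_W) = 0.
Adding the 3 first-order conditions: 843 − 6Q = 0, so Q = 281/2.
Back-substituting: q_Y = (236 − 843/4)/(3/2) = 101/6, q_W = (369 − 843/4)/(3/2) = 211/2, q_C = (238 − 843/4)/(3/2) = 109/6.
Total output Q = 101/6 + 211/2 + 109/6 = 281/2.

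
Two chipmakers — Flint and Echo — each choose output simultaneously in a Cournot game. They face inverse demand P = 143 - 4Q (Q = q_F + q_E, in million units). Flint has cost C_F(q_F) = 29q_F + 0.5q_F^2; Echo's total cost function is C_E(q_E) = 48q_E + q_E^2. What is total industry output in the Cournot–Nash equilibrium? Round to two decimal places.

Flint's profit: π_F = (143 - 4Q)q_F - (29q_F + (1/2)q_F²). Setting ∂π_F/∂q_F = 0: 114 - 9q_F - 4(q_E) = 0.
Echo's profit: π_E = (143 - 4Q)q_E - (48q_E + q_E²). Setting ∂π_E/∂q_E = 0: 95 - 10q_E - 4(q_F) = 0.
So q_F = (114 - 4q_E)/9 and q_E = (95 - 4q_F)/10.
Solving the pair: q_F = 380/37, q_E = 399/74.
Total output Q = 380/37 + 399/74 = 1159/74.

15.66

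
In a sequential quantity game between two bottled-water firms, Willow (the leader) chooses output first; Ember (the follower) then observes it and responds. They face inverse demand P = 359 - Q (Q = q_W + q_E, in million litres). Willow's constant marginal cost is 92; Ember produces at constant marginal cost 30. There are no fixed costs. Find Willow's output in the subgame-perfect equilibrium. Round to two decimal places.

102.50

Solve by backward induction. Given q_W, the follower Ember maximises π_E = (359 - q_W - q_E)q_E - 30q_E.
Follower FOC: 329 - q_W - 2q_E = 0, so q_E(q_W) = (329 - q_W)/2.
Willow substitutes q_E(q_W) into its own profit: π_W = q_W(359 - q_W - (329 - q_W)/2) - 92q_W = (389/2 - (1/2)q_W)q_W - 92q_W.
Leader FOC: 205/2 - q_W = 0, so q_W = 205/2.
Then q_E = (329 - 205/2)/2 = 453/4.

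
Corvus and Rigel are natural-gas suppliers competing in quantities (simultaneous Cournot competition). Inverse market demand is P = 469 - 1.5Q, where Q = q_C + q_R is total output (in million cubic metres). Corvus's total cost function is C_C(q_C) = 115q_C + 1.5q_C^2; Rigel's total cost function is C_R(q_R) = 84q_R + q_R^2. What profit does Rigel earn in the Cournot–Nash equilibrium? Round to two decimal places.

Corvus's profit: π_C = (469 - 1.5Q)q_C - (115q_C + (3/2)q_C²). Setting ∂π_C/∂q_C = 0: 354 - 6q_C - (3/2)(q_R) = 0.
Rigel's first-order condition: 385 - 5q_R - (3/2)(q_C) = 0.
Rearranging gives the reaction functions q_C = (354 - (3/2)q_R)/6 and q_R = (385 - (3/2)q_C)/5.
Solving the pair: q_C = 1590/37, q_R = 64.1081.
Price P = 469 - (3/2)·107.0811 = 308.3784.
Rigel's profit: 308.3784·64.1081 - 84·64.1081 - 64.1081² = 10274.6238.

10274.62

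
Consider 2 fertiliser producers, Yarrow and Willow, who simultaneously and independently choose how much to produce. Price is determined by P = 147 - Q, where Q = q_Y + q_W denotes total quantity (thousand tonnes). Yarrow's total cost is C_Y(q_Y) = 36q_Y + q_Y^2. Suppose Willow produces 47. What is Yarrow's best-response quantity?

16

With the rival's output fixed at 47, Yarrow's profit is π_Y = (147 - 47 - q_Y)q_Y - (36q_Y + q_Y²) = (100 - q_Y)q_Y - (36q_Y + q_Y²).
∂π_Y/∂q_Y = 64 - 4q_Y = 0, so q_Y = 16.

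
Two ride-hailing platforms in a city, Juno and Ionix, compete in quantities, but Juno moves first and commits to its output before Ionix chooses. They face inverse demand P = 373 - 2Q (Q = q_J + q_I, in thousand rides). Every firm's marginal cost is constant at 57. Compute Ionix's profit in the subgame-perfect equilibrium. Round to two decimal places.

Solve by backward induction. Given q_J, the follower Ionix maximises π_I = (373 - 2q_J - 2q_I)q_I - 57q_I.
∂π_I/∂q_I = 316 - 2q_J - 4q_I = 0 gives the reaction function q_I = (316 - 2q_J)/4.
The leader anticipates this reaction. Substituting into P = 373 - 2Q gives P = 215 - q_J, so π_J = (215 - q_J)q_J - 57q_J.
The leader's first-order condition 158 - 2q_J = 0 yields q_J = 79.
Then q_I = (316 - 2·79)/4 = 79/2.
Price P = 373 - 2·(237/2) = 136.
Ionix's profit: (136 - 57)·(79/2) = 3120.5000.

3120.50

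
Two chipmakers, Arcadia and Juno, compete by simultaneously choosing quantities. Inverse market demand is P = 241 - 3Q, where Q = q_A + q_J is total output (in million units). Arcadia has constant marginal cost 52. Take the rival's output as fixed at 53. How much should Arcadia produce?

With the rival's output fixed at 53, Arcadia's profit is π_A = (241 - 3·53 - 3q_A)q_A - (52q_A) = (82 - 3q_A)q_A - (52q_A).
∂π_A/∂q_A = 30 - 6q_A = 0, so q_A = 5.

5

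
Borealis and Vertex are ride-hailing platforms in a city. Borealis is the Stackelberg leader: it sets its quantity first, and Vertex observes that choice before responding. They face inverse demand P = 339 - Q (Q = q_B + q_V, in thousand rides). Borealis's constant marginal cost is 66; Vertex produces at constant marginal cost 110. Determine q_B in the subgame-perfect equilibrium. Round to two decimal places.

The follower Vertex best-responds to any q_B: π_V = (339 - Q)q_V - 110q_V.
Follower FOC: 229 - q_B - 2q_V = 0, so q_V(q_B) = (229 - q_B)/2.
Borealis substitutes q_V(q_B) into its own profit: π_B = q_B(339 - q_B - (229 - q_B)/2) - 66q_B = (449/2 - (1/2)q_B)q_B - 66q_B.
The leader's first-order condition 317/2 - q_B = 0 yields q_B = 317/2.
Then q_V = (229 - 317/2)/2 = 141/4.

158.50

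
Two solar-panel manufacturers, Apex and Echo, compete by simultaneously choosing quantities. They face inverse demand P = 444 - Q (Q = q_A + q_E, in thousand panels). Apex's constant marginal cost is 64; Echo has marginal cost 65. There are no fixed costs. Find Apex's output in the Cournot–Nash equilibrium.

127

Apex's profit: π_A = (444 - Q)q_A - (64q_A). Setting ∂π_A/∂q_A = 0: 380 - 2q_A - (q_E) = 0.
Echo's profit: π_E = (444 - Q)q_E - (65q_E). Setting ∂π_E/∂q_E = 0: 379 - 2q_E - (q_A) = 0.
So q_A = (380 - q_E)/2 and q_E = (379 - q_A)/2.
Substituting one into the other gives q_A = 127 and q_E = 126.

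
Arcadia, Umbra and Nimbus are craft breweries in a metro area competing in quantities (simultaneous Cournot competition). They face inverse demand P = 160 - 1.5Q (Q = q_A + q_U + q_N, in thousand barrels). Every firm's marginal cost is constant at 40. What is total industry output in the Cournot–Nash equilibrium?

60

Each firm earns π_i = (160 - 1.5Q)q_i - 40q_i.
Setting ∂π_i/∂q_i = 0 with rivals' quantities fixed: 120 - 3q_i - (3/2)·Σ_{j≠i} q_j = 0.
By symmetry each firm produces the same amount; substituting Σ_{j≠i} q_j = 2q_i yields q_i = 120/6 = 20.
Total output Q = 20 + 20 + 20 = 60.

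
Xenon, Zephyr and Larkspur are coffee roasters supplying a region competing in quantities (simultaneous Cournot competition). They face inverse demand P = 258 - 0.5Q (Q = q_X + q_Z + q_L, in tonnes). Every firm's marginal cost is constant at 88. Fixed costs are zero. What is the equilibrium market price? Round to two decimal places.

130.50

A representative firm's profit is π_i = q_i(258 - 0.5Q) - 88q_i.
First-order condition (treating rivals' output as given): 170 - q_i - (1/2)·Σ_{j≠i} q_j = 0.
With identical firms every q_j equals q_i, so Σ_{j≠i} q_j = 2q_i and 170 = 2q_i, giving q_i = 85.
Total output Q = 255, so price P = 258 - (1/2)·255 = 261/2.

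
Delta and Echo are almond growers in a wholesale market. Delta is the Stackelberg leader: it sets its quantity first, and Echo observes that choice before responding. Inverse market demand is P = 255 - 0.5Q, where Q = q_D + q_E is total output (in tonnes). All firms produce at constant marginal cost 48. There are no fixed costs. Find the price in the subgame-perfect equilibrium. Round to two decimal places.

99.75

The follower Echo best-responds to any q_D: π_E = (255 - 0.5Q)q_E - 48q_E.
∂π_E/∂q_E = 207 - (1/2)q_D - q_E = 0 gives the reaction function q_E = (207 - (1/2)q_D).
Delta substitutes q_E(q_D) into its own profit: π_D = q_D(255 - (1/2)q_D - (207 - (1/2)q_D)/2) - 48q_D = (303/2 - (1/4)q_D)q_D - 48q_D.
The leader's first-order condition 207/2 - (1/2)q_D = 0 yields q_D = 207.
Then q_E = (207 - (1/2)·207) = 207/2.
Total output Q = 621/2, so price P = 255 - (1/2)·(621/2) = 399/4.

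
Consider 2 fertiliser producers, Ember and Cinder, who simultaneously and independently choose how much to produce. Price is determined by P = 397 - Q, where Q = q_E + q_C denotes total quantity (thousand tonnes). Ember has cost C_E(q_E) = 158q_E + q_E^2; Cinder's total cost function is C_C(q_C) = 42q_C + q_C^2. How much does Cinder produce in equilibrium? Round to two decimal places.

Ember's profit: π_E = (397 - Q)q_E - (158q_E + q_E²). Setting ∂π_E/∂q_E = 0: 239 - 4q_E - (q_C) = 0.
Cinder's profit: π_C = (397 - Q)q_C - (42q_C + q_C²). Setting ∂π_C/∂q_C = 0: 355 - 4q_C - (q_E) = 0.
Rearranging gives the reaction functions q_E = (239 - q_C)/4 and q_C = (355 - q_E)/4.
Solving the pair: q_E = 601/15, q_C = 1181/15.

78.73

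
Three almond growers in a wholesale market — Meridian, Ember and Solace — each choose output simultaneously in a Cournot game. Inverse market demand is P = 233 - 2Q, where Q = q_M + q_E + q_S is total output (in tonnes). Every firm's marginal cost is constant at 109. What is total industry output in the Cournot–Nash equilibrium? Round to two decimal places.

46.50

A representative firm's profit is π_i = q_i(233 - 2Q) - 109q_i.
First-order condition (treating rivals' output as given): 124 - 4q_i - 2·Σ_{j≠i} q_j = 0.
With identical firms every q_j equals q_i, so Σ_{j≠i} q_j = 2q_i and 124 = 8q_i, giving q_i = 31/2.
Total output Q = 31/2 + 31/2 + 31/2 = 93/2.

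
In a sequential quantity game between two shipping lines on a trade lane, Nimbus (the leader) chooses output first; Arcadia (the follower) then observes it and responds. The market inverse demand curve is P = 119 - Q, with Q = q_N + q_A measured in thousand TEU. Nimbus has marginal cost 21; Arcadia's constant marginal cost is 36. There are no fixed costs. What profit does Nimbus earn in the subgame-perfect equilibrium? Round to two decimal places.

1596.13

Solve by backward induction. Given q_N, the follower Arcadia maximises π_A = (119 - q_N - q_A)q_A - 36q_A.
Follower FOC: 83 - q_N - 2q_A = 0, so q_A(q_N) = (83 - q_N)/2.
Nimbus substitutes q_A(q_N) into its own profit: π_N = q_N(119 - q_N - (83 - q_N)/2) - 21q_N = (155/2 - (1/2)q_N)q_N - 21q_N.
Leader FOC: 113/2 - q_N = 0, so q_N = 113/2.
Then q_A = (83 - 113/2)/2 = 53/4.
Price P = 119 - 279/4 = 197/4.
Nimbus's profit: (197/4 - 21)·(113/2) = 1596.1250.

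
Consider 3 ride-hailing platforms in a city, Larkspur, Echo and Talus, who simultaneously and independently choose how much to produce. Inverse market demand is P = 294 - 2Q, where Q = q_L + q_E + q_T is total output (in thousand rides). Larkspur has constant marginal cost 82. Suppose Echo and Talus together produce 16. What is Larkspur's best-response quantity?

With rivals' combined output fixed at 16, Larkspur's profit is π_L = (294 - 2·16 - 2q_L)q_L - (82q_L) = (262 - 2q_L)q_L - (82q_L).
∂π_L/∂q_L = 180 - 4q_L = 0, so q_L = 45.

45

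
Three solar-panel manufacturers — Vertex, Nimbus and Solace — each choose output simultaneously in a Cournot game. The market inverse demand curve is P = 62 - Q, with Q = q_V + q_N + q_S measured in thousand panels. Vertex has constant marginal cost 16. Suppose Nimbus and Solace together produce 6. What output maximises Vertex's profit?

20

With rivals' combined output fixed at 6, Vertex's profit is π_V = (62 - 6 - q_V)q_V - (16q_V) = (56 - q_V)q_V - (16q_V).
∂π_V/∂q_V = 40 - 2q_V = 0, so q_V = 20.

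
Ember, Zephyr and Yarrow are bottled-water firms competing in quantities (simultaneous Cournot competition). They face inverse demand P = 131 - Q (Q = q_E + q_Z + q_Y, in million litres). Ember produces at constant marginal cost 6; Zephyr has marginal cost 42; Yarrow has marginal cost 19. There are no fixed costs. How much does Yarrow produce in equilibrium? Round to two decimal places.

30.50

Ember's profit: π_E = (131 - Q)q_E - (6q_E). Setting ∂π_E/∂q_E = 0: 125 - 2q_E - (q_Z + q_Y) = 0.
Zephyr's profit: π_Z = (131 - Q)q_Z - (42q_Z). Setting ∂π_Z/∂q_Z = 0: 89 - 2q_Z - (q_E + q_Y) = 0.
Yarrow's first-order condition: 112 - 2q_Y - (q_E + q_Z) = 0.
Summing all 3 equations gives 326 − 4Q = 0, hence Q = 163/2.
Back-substituting: q_E = (125 − 163/2) = 87/2, q_Z = (89 − 163/2) = 15/2, q_Y = (112 − 163/2) = 61/2.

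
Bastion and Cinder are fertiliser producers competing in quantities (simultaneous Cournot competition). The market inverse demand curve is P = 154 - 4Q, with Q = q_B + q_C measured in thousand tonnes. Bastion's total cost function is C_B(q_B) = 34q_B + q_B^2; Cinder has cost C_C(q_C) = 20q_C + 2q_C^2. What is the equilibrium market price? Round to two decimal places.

Bastion's profit: π_B = (154 - 4Q)q_B - (34q_B + q_B²). Setting ∂π_B/∂q_B = 0: 120 - 10q_B - 4(q_C) = 0.
Cinder's first-order condition: 134 - 12q_C - 4(q_B) = 0.
Best responses: q_B = (120 - 4q_C)/10, q_C = (134 - 4q_B)/12.
Solving the pair: q_B = 113/13, q_C = 215/26.
Total output Q = 441/26, so price P = 154 - 4·(441/26) = 1120/13.

86.15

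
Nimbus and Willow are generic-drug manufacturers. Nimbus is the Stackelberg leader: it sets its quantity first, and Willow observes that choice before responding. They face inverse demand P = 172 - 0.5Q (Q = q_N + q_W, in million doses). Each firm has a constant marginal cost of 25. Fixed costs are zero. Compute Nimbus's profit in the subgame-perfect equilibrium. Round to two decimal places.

The follower Willow best-responds to any q_N: π_W = (172 - 0.5Q)q_W - 25q_W.
Follower FOC: 147 - (1/2)q_N - q_W = 0, so q_W(q_N) = (147 - (1/2)q_N).
Nimbus substitutes q_W(q_N) into its own profit: π_N = q_N(172 - (1/2)q_N - (147 - (1/2)q_N)/2) - 25q_N = (197/2 - (1/4)q_N)q_N - 25q_N.
Maximising: ∂π_N/∂q_N = 147/2 - (1/2)q_N = 0, giving q_N = 147.
Then q_W = (147 - (1/2)·147) = 147/2.
Price P = 172 - (1/2)·(441/2) = 247/4.
Nimbus's profit: (247/4 - 25)·147 = 5402.2500.

5402.25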